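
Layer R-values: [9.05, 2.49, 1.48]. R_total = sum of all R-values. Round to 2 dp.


R_total = 9.05 + 2.49 + 1.48 = 13.02

13.02


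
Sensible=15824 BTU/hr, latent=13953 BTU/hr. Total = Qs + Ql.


Qt = 15824 + 13953 = 29777 BTU/hr

29777 BTU/hr


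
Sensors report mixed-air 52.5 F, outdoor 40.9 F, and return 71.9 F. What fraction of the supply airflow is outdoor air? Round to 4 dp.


frac = (52.5 - 71.9) / (40.9 - 71.9) = 0.6258

0.6258


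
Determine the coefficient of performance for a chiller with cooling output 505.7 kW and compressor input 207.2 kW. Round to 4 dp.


COP = 505.7 / 207.2 = 2.4406

2.4406


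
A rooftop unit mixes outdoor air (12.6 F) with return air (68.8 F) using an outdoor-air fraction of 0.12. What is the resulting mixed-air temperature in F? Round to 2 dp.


T_mix = 0.12*12.6 + 0.88*68.8 = 62.06 F

62.06 F


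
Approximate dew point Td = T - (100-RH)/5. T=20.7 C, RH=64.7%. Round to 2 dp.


Td = 20.7 - (100-64.7)/5 = 13.64 C

13.64 C


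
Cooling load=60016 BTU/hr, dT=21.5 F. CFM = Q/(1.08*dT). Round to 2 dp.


CFM = 60016 / (1.08 * 21.5) = 2584.67

2584.67 CFM


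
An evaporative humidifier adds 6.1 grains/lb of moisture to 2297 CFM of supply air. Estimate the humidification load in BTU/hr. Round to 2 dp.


Q = 0.68 * 2297 * 6.1 = 9527.96 BTU/hr

9527.96 BTU/hr


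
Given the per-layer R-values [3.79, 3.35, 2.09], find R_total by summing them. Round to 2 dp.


R_total = 3.79 + 3.35 + 2.09 = 9.23

9.23


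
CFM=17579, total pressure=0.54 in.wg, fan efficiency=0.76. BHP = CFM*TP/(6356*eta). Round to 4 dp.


BHP = 17579 * 0.54 / (6356 * 0.76) = 1.9651 hp

1.9651 hp


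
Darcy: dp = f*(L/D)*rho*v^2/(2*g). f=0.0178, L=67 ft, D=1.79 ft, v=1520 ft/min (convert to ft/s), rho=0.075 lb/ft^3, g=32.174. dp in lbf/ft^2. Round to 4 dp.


v_fps = 1520/60 = 25.3333 ft/s
dp = 0.0178*(67/1.79)*0.075*25.3333^2/(2*32.174) = 0.4984 lbf/ft^2

0.4984 lbf/ft^2


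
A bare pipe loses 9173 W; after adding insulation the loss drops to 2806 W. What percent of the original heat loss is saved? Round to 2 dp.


Savings = ((9173-2806)/9173)*100 = 69.41 %

69.41 %


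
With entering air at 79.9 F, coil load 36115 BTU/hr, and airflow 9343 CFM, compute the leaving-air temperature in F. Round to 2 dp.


dT = 36115/(1.08*9343) = 3.5791
T_leave = 79.9 - 3.5791 = 76.32 F

76.32 F


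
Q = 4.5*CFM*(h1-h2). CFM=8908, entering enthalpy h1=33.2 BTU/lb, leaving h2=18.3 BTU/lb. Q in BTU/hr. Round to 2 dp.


Q = 4.5 * 8908 * (33.2 - 18.3) = 597281.40 BTU/hr

597281.40 BTU/hr


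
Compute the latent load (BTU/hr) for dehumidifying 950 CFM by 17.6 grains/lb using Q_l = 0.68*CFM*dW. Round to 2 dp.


Q = 0.68 * 950 * 17.6 = 11369.60 BTU/hr

11369.60 BTU/hr


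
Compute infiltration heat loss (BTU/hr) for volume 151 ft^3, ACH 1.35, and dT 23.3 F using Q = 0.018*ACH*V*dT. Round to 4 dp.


Q = 0.018 * 1.35 * 151 * 23.3 = 85.4947 BTU/hr

85.4947 BTU/hr


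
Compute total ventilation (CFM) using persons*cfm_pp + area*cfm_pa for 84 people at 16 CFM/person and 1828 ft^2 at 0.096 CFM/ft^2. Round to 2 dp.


Total = 84*16 + 1828*0.096 = 1519.49 CFM

1519.49 CFM


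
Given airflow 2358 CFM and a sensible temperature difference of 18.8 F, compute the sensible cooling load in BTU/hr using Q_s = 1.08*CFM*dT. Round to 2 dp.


Q = 1.08 * 2358 * 18.8 = 47876.83 BTU/hr

47876.83 BTU/hr


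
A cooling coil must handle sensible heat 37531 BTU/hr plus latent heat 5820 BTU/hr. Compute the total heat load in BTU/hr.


Qt = 37531 + 5820 = 43351 BTU/hr

43351 BTU/hr


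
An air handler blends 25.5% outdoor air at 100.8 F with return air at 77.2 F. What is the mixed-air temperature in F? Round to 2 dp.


T_mix = 77.2 + (25.5/100)*(100.8-77.2) = 83.22 F

83.22 F


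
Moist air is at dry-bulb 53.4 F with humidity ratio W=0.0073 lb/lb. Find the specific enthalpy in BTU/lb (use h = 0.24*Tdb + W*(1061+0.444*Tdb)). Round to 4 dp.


h = 0.24*53.4 + 0.0073*(1061+0.444*53.4) = 20.7344 BTU/lb

20.7344 BTU/lb


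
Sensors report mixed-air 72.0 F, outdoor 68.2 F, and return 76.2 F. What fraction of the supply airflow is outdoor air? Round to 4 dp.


frac = (72.0 - 76.2) / (68.2 - 76.2) = 0.5250

0.5250


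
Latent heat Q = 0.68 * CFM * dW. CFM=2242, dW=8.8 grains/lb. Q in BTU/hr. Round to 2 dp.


Q = 0.68 * 2242 * 8.8 = 13416.13 BTU/hr

13416.13 BTU/hr


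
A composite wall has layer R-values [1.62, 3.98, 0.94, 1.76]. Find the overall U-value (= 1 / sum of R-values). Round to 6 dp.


R_total = 1.62 + 3.98 + 0.94 + 1.76 = 8.30
U = 1/8.30 = 0.120482

0.120482


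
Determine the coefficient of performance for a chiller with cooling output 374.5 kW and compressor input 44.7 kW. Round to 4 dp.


COP = 374.5 / 44.7 = 8.3781

8.3781


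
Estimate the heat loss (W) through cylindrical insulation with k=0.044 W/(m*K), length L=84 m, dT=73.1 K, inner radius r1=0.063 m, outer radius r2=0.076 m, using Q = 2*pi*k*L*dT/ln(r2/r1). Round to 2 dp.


Q = 2*pi*0.044*84*73.1/ln(0.076/0.063) = 9048.98 W

9048.98 W


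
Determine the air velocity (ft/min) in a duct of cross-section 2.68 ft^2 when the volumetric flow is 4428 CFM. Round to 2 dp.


V = 4428 / 2.68 = 1652.24 ft/min

1652.24 ft/min


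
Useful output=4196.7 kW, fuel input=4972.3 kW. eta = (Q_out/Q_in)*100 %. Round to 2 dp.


eta = (4196.7/4972.3)*100 = 84.40 %

84.40 %


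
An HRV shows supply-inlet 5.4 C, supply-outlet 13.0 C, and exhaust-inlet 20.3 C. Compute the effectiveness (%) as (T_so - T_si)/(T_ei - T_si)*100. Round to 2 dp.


eff = (13.0-5.4)/(20.3-5.4)*100 = 51.01 %

51.01 %


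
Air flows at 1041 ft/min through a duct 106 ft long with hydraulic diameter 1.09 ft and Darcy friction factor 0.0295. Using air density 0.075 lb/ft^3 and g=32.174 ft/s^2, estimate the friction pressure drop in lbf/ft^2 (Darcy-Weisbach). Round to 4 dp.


v_fps = 1041/60 = 17.35 ft/s
dp = 0.0295*(106/1.09)*0.075*17.35^2/(2*32.174) = 1.0065 lbf/ft^2

1.0065 lbf/ft^2


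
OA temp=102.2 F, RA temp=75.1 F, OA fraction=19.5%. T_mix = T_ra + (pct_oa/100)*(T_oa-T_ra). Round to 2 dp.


T_mix = 75.1 + (19.5/100)*(102.2-75.1) = 80.38 F

80.38 F


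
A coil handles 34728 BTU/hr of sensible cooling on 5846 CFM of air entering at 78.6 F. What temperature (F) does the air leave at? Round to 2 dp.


dT = 34728/(1.08*5846) = 5.5004
T_leave = 78.6 - 5.5004 = 73.10 F

73.10 F


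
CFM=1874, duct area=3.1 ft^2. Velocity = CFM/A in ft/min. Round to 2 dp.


V = 1874 / 3.1 = 604.52 ft/min

604.52 ft/min


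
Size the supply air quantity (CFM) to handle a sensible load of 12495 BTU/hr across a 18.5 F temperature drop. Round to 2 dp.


CFM = 12495 / (1.08 * 18.5) = 625.38

625.38 CFM


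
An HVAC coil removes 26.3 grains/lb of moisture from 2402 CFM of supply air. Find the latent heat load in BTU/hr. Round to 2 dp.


Q = 0.68 * 2402 * 26.3 = 42957.37 BTU/hr

42957.37 BTU/hr


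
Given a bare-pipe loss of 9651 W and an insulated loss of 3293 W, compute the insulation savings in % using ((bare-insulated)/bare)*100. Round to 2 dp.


Savings = ((9651-3293)/9651)*100 = 65.88 %

65.88 %


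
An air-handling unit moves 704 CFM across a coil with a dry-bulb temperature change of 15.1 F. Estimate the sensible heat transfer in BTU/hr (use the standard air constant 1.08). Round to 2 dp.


Q = 1.08 * 704 * 15.1 = 11480.83 BTU/hr

11480.83 BTU/hr


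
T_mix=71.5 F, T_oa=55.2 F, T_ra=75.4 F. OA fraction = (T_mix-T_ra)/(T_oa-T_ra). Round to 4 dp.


frac = (71.5 - 75.4) / (55.2 - 75.4) = 0.1931

0.1931


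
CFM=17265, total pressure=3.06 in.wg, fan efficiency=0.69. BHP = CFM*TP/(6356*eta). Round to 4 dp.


BHP = 17265 * 3.06 / (6356 * 0.69) = 12.0463 hp

12.0463 hp


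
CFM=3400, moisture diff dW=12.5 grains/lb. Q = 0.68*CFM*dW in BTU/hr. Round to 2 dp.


Q = 0.68 * 3400 * 12.5 = 28900.00 BTU/hr

28900.00 BTU/hr


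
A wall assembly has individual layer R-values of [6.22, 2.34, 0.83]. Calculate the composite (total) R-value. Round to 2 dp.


R_total = 6.22 + 2.34 + 0.83 = 9.39

9.39


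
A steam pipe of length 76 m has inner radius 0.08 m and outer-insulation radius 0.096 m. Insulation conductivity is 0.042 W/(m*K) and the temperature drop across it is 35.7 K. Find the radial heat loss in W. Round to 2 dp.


Q = 2*pi*0.042*76*35.7/ln(0.096/0.08) = 3927.11 W

3927.11 W


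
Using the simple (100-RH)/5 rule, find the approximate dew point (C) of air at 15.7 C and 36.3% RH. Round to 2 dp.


Td = 15.7 - (100-36.3)/5 = 2.96 C

2.96 C


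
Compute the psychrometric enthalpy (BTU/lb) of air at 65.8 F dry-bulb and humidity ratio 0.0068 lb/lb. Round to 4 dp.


h = 0.24*65.8 + 0.0068*(1061+0.444*65.8) = 23.2055 BTU/lb

23.2055 BTU/lb


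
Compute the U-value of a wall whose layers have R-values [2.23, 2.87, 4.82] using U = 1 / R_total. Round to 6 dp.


R_total = 2.23 + 2.87 + 4.82 = 9.92
U = 1/9.92 = 0.100806

0.100806


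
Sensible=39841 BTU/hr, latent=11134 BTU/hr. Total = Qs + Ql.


Qt = 39841 + 11134 = 50975 BTU/hr

50975 BTU/hr


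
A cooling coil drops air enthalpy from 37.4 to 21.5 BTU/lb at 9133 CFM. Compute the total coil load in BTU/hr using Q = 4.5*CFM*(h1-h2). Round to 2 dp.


Q = 4.5 * 9133 * (37.4 - 21.5) = 653466.15 BTU/hr

653466.15 BTU/hr


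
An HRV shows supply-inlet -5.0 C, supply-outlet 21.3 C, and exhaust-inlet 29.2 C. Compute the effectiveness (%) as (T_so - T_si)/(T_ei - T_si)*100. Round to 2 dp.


eff = (21.3-(-5.0))/(29.2-(-5.0))*100 = 76.90 %

76.90 %


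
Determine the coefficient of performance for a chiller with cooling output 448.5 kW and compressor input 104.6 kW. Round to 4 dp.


COP = 448.5 / 104.6 = 4.2878

4.2878


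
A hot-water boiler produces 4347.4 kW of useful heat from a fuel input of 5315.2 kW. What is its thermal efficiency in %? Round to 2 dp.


eta = (4347.4/5315.2)*100 = 81.79 %

81.79 %


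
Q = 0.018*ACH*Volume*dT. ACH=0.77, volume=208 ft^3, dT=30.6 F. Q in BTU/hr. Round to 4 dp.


Q = 0.018 * 0.77 * 208 * 30.6 = 88.2161 BTU/hr

88.2161 BTU/hr


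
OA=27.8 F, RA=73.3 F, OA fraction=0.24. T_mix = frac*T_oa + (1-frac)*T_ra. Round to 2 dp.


T_mix = 0.24*27.8 + 0.76*73.3 = 62.38 F

62.38 F


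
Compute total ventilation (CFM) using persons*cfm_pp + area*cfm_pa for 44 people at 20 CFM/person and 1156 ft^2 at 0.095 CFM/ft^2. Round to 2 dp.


Total = 44*20 + 1156*0.095 = 989.82 CFM

989.82 CFM


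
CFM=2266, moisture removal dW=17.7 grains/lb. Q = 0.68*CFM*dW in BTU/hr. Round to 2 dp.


Q = 0.68 * 2266 * 17.7 = 27273.58 BTU/hr

27273.58 BTU/hr


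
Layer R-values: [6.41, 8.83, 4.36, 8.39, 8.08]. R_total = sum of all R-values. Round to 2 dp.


R_total = 6.41 + 8.83 + 4.36 + 8.39 + 8.08 = 36.07

36.07


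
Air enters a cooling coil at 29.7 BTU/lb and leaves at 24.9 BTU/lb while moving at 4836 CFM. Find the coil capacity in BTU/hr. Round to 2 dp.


Q = 4.5 * 4836 * (29.7 - 24.9) = 104457.60 BTU/hr

104457.60 BTU/hr


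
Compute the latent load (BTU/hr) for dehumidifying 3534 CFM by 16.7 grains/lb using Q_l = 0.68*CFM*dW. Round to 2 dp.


Q = 0.68 * 3534 * 16.7 = 40132.10 BTU/hr

40132.10 BTU/hr


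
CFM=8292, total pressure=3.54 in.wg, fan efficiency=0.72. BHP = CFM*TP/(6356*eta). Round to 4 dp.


BHP = 8292 * 3.54 / (6356 * 0.72) = 6.4143 hp

6.4143 hp


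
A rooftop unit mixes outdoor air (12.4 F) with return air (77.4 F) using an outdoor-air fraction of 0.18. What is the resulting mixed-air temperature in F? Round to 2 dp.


T_mix = 0.18*12.4 + 0.82*77.4 = 65.70 F

65.70 F


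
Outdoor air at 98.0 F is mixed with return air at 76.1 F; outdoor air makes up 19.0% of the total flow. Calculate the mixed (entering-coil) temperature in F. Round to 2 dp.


T_mix = 76.1 + (19.0/100)*(98.0-76.1) = 80.26 F

80.26 F


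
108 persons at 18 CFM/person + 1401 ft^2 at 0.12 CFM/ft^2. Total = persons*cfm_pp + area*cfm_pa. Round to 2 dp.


Total = 108*18 + 1401*0.12 = 2112.12 CFM

2112.12 CFM


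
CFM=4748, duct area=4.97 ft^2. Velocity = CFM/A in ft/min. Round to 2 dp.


V = 4748 / 4.97 = 955.33 ft/min

955.33 ft/min


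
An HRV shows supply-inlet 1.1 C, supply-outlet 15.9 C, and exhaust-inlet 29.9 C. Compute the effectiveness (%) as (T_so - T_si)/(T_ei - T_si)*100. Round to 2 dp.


eff = (15.9-1.1)/(29.9-1.1)*100 = 51.39 %

51.39 %


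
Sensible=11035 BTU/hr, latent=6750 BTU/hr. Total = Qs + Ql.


Qt = 11035 + 6750 = 17785 BTU/hr

17785 BTU/hr


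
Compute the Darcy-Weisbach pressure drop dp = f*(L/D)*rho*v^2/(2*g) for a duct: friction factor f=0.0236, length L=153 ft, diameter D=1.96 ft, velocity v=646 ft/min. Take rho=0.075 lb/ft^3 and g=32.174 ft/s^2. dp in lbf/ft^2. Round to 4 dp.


v_fps = 646/60 = 10.7667 ft/s
dp = 0.0236*(153/1.96)*0.075*10.7667^2/(2*32.174) = 0.2489 lbf/ft^2

0.2489 lbf/ft^2


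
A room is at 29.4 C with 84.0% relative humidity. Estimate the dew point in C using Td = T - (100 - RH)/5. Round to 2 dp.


Td = 29.4 - (100-84.0)/5 = 26.20 C

26.20 C


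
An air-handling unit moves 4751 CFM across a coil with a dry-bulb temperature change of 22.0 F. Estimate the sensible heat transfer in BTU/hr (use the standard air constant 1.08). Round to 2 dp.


Q = 1.08 * 4751 * 22.0 = 112883.76 BTU/hr

112883.76 BTU/hr


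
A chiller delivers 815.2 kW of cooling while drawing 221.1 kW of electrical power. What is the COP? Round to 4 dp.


COP = 815.2 / 221.1 = 3.6870

3.6870


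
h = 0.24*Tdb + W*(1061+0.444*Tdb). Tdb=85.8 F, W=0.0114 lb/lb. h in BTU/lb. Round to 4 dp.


h = 0.24*85.8 + 0.0114*(1061+0.444*85.8) = 33.1217 BTU/lb

33.1217 BTU/lb


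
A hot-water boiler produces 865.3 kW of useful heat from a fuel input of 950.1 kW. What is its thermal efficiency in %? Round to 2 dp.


eta = (865.3/950.1)*100 = 91.07 %

91.07 %


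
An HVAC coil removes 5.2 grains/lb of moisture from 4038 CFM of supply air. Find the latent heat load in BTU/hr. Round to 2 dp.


Q = 0.68 * 4038 * 5.2 = 14278.37 BTU/hr

14278.37 BTU/hr


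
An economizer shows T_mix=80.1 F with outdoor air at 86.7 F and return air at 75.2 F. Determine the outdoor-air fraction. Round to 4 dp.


frac = (80.1 - 75.2) / (86.7 - 75.2) = 0.4261

0.4261


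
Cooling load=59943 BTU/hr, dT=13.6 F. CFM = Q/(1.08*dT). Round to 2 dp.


CFM = 59943 / (1.08 * 13.6) = 4081.09

4081.09 CFM


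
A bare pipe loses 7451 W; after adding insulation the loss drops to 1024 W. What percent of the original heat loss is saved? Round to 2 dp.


Savings = ((7451-1024)/7451)*100 = 86.26 %

86.26 %


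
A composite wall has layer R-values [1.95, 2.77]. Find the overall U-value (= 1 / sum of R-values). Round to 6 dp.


R_total = 1.95 + 2.77 = 4.72
U = 1/4.72 = 0.211864

0.211864


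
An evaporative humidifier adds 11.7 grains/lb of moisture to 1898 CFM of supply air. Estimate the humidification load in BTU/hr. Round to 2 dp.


Q = 0.68 * 1898 * 11.7 = 15100.49 BTU/hr

15100.49 BTU/hr


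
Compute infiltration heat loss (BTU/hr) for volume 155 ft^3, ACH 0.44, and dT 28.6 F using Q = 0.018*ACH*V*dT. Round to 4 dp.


Q = 0.018 * 0.44 * 155 * 28.6 = 35.1094 BTU/hr

35.1094 BTU/hr


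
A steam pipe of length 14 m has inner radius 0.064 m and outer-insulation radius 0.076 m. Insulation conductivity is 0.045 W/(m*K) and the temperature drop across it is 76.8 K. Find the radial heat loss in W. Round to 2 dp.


Q = 2*pi*0.045*14*76.8/ln(0.076/0.064) = 1769.01 W

1769.01 W


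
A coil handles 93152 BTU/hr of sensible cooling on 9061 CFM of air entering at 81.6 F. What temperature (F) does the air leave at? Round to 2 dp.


dT = 93152/(1.08*9061) = 9.5190
T_leave = 81.6 - 9.5190 = 72.08 F

72.08 F


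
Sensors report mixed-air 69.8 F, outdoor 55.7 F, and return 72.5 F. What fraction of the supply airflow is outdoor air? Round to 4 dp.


frac = (69.8 - 72.5) / (55.7 - 72.5) = 0.1607

0.1607


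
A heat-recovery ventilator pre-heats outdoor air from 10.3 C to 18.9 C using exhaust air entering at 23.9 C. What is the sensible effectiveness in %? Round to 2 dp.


eff = (18.9-10.3)/(23.9-10.3)*100 = 63.24 %

63.24 %


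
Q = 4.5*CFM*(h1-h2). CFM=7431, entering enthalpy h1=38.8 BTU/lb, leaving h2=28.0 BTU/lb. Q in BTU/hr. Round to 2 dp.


Q = 4.5 * 7431 * (38.8 - 28.0) = 361146.60 BTU/hr

361146.60 BTU/hr


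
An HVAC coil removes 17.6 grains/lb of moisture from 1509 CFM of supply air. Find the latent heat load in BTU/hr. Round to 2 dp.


Q = 0.68 * 1509 * 17.6 = 18059.71 BTU/hr

18059.71 BTU/hr


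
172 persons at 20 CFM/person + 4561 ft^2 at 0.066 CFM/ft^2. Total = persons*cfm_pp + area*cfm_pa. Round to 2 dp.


Total = 172*20 + 4561*0.066 = 3741.03 CFM

3741.03 CFM


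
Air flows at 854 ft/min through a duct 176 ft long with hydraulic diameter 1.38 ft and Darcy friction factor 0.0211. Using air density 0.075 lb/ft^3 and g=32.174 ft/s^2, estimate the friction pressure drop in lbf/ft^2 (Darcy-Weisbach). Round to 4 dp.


v_fps = 854/60 = 14.2333 ft/s
dp = 0.0211*(176/1.38)*0.075*14.2333^2/(2*32.174) = 0.6354 lbf/ft^2

0.6354 lbf/ft^2


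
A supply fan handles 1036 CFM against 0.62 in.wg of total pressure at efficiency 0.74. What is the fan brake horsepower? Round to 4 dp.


BHP = 1036 * 0.62 / (6356 * 0.74) = 0.1366 hp

0.1366 hp


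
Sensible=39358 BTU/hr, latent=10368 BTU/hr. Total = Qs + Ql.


Qt = 39358 + 10368 = 49726 BTU/hr

49726 BTU/hr


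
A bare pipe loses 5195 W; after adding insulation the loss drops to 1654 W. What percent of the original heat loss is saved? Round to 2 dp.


Savings = ((5195-1654)/5195)*100 = 68.16 %

68.16 %


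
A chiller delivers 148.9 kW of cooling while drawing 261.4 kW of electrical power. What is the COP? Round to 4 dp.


COP = 148.9 / 261.4 = 0.5696

0.5696


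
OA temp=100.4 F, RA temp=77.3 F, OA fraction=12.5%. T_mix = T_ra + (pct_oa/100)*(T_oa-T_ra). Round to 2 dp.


T_mix = 77.3 + (12.5/100)*(100.4-77.3) = 80.19 F

80.19 F


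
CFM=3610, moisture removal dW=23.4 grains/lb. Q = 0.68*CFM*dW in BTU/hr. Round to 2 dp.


Q = 0.68 * 3610 * 23.4 = 57442.32 BTU/hr

57442.32 BTU/hr


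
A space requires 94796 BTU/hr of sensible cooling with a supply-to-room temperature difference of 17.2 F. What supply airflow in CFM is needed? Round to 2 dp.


CFM = 94796 / (1.08 * 17.2) = 5103.14

5103.14 CFM


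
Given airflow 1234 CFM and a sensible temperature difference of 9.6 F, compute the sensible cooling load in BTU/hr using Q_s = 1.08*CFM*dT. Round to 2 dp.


Q = 1.08 * 1234 * 9.6 = 12794.11 BTU/hr

12794.11 BTU/hr


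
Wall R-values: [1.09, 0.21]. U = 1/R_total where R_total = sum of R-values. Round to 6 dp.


R_total = 1.09 + 0.21 = 1.30
U = 1/1.30 = 0.769231

0.769231


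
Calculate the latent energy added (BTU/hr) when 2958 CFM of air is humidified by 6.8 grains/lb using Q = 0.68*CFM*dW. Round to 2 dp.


Q = 0.68 * 2958 * 6.8 = 13677.79 BTU/hr

13677.79 BTU/hr


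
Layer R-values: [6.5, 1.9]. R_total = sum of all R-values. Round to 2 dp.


R_total = 6.5 + 1.9 = 8.40

8.40


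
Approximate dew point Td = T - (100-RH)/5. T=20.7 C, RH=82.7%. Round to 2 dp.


Td = 20.7 - (100-82.7)/5 = 17.24 C

17.24 C


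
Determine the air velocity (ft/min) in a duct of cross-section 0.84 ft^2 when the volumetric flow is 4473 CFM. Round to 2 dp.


V = 4473 / 0.84 = 5325.00 ft/min

5325.00 ft/min


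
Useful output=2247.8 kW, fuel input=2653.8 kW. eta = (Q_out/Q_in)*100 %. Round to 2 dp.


eta = (2247.8/2653.8)*100 = 84.70 %

84.70 %


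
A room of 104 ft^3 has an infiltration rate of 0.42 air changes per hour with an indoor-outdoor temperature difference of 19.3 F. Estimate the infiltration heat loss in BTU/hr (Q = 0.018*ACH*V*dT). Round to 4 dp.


Q = 0.018 * 0.42 * 104 * 19.3 = 15.1744 BTU/hr

15.1744 BTU/hr


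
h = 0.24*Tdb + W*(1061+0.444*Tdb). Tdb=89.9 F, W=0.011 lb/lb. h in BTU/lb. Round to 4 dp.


h = 0.24*89.9 + 0.011*(1061+0.444*89.9) = 33.6861 BTU/lb

33.6861 BTU/lb


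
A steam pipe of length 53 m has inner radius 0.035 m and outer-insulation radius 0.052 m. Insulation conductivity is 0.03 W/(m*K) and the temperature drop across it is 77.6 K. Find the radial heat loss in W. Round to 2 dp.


Q = 2*pi*0.03*53*77.6/ln(0.052/0.035) = 1958.20 W

1958.20 W


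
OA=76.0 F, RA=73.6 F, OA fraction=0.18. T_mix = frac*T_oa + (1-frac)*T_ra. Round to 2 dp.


T_mix = 0.18*76.0 + 0.82*73.6 = 74.03 F

74.03 F


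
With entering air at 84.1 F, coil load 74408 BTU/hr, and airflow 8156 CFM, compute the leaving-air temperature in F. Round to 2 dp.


dT = 74408/(1.08*8156) = 8.4473
T_leave = 84.1 - 8.4473 = 75.65 F

75.65 F


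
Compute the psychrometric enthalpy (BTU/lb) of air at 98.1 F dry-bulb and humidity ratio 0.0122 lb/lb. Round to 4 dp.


h = 0.24*98.1 + 0.0122*(1061+0.444*98.1) = 37.0196 BTU/lb

37.0196 BTU/lb


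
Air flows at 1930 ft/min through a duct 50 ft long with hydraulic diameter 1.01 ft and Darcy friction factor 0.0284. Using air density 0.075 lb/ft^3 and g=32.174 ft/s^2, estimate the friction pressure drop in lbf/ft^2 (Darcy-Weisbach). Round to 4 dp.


v_fps = 1930/60 = 32.1667 ft/s
dp = 0.0284*(50/1.01)*0.075*32.1667^2/(2*32.174) = 1.6955 lbf/ft^2

1.6955 lbf/ft^2


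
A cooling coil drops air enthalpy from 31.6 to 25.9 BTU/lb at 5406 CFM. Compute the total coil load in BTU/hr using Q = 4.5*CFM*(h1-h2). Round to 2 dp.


Q = 4.5 * 5406 * (31.6 - 25.9) = 138663.90 BTU/hr

138663.90 BTU/hr


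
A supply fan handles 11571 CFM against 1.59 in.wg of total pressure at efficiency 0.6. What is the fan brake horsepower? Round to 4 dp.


BHP = 11571 * 1.59 / (6356 * 0.6) = 4.8243 hp

4.8243 hp


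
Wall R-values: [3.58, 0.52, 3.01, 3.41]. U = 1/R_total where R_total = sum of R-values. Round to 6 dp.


R_total = 3.58 + 0.52 + 3.01 + 3.41 = 10.52
U = 1/10.52 = 0.095057

0.095057


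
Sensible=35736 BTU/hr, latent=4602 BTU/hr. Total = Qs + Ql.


Qt = 35736 + 4602 = 40338 BTU/hr

40338 BTU/hr


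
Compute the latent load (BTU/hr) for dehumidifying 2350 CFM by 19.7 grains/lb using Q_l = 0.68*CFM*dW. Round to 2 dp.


Q = 0.68 * 2350 * 19.7 = 31480.60 BTU/hr

31480.60 BTU/hr


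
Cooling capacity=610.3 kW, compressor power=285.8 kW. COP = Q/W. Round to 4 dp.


COP = 610.3 / 285.8 = 2.1354

2.1354


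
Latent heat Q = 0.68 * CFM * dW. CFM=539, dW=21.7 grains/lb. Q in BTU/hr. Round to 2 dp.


Q = 0.68 * 539 * 21.7 = 7953.48 BTU/hr

7953.48 BTU/hr


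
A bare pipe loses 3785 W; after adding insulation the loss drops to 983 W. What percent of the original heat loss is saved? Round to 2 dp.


Savings = ((3785-983)/3785)*100 = 74.03 %

74.03 %


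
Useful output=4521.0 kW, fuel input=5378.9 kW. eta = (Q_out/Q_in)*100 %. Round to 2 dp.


eta = (4521.0/5378.9)*100 = 84.05 %

84.05 %


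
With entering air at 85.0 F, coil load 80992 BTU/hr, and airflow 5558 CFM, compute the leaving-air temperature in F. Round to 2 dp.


dT = 80992/(1.08*5558) = 13.4927
T_leave = 85.0 - 13.4927 = 71.51 F

71.51 F


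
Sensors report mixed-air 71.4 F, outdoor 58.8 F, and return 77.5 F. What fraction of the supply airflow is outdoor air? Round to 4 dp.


frac = (71.4 - 77.5) / (58.8 - 77.5) = 0.3262

0.3262


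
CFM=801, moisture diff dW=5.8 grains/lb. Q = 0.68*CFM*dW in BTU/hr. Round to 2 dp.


Q = 0.68 * 801 * 5.8 = 3159.14 BTU/hr

3159.14 BTU/hr


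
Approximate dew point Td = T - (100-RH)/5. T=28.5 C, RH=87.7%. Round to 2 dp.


Td = 28.5 - (100-87.7)/5 = 26.04 C

26.04 C


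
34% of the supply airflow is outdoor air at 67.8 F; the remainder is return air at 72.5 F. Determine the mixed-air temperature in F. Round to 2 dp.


T_mix = 0.34*67.8 + 0.66*72.5 = 70.90 F

70.90 F


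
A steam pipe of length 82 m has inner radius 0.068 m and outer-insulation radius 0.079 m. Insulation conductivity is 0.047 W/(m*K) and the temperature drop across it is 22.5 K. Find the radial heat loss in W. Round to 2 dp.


Q = 2*pi*0.047*82*22.5/ln(0.079/0.068) = 3633.76 W

3633.76 W


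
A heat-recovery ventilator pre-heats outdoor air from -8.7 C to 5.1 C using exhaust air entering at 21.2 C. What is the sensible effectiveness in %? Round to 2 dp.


eff = (5.1-(-8.7))/(21.2-(-8.7))*100 = 46.15 %

46.15 %


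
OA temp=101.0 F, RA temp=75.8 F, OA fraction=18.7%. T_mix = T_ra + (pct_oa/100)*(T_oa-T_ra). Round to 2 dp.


T_mix = 75.8 + (18.7/100)*(101.0-75.8) = 80.51 F

80.51 F


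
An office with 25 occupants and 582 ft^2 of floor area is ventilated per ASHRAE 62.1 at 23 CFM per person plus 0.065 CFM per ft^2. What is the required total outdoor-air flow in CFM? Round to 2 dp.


Total = 25*23 + 582*0.065 = 612.83 CFM

612.83 CFM


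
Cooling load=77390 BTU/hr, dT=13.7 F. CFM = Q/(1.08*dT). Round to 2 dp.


CFM = 77390 / (1.08 * 13.7) = 5230.47

5230.47 CFM


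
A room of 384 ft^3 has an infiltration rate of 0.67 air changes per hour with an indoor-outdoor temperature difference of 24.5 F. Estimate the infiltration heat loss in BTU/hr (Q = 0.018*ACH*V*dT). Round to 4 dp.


Q = 0.018 * 0.67 * 384 * 24.5 = 113.4605 BTU/hr

113.4605 BTU/hr


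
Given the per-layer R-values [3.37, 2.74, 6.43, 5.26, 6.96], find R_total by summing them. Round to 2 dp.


R_total = 3.37 + 2.74 + 6.43 + 5.26 + 6.96 = 24.76

24.76


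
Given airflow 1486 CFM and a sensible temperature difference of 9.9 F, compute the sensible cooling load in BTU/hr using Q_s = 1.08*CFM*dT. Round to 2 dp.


Q = 1.08 * 1486 * 9.9 = 15888.31 BTU/hr

15888.31 BTU/hr


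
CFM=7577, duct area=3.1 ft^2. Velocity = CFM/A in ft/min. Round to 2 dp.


V = 7577 / 3.1 = 2444.19 ft/min

2444.19 ft/min


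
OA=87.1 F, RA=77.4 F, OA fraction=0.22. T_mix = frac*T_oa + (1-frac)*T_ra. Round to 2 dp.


T_mix = 0.22*87.1 + 0.78*77.4 = 79.53 F

79.53 F


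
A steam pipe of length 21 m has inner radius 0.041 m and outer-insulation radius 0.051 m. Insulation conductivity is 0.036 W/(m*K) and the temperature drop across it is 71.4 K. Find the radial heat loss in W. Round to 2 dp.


Q = 2*pi*0.036*21*71.4/ln(0.051/0.041) = 1553.96 W

1553.96 W


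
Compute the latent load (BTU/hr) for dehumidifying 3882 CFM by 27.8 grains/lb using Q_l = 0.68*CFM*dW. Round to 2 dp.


Q = 0.68 * 3882 * 27.8 = 73385.33 BTU/hr

73385.33 BTU/hr


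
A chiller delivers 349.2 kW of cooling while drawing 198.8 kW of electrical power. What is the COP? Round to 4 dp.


COP = 349.2 / 198.8 = 1.7565

1.7565


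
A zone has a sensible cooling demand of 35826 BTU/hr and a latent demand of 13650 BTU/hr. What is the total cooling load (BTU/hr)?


Qt = 35826 + 13650 = 49476 BTU/hr

49476 BTU/hr


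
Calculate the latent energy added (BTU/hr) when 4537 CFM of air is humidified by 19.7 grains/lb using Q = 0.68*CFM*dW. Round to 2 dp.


Q = 0.68 * 4537 * 19.7 = 60777.65 BTU/hr

60777.65 BTU/hr


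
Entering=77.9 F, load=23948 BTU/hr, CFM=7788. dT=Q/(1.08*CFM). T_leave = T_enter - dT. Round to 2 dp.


dT = 23948/(1.08*7788) = 2.8472
T_leave = 77.9 - 2.8472 = 75.05 F

75.05 F


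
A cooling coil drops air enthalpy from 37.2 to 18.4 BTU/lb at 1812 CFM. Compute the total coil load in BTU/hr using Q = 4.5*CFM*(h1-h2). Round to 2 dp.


Q = 4.5 * 1812 * (37.2 - 18.4) = 153295.20 BTU/hr

153295.20 BTU/hr


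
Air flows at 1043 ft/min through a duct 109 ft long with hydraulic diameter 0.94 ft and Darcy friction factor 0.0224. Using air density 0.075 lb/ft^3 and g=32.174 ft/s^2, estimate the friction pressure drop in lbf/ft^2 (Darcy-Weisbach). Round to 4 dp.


v_fps = 1043/60 = 17.3833 ft/s
dp = 0.0224*(109/0.94)*0.075*17.3833^2/(2*32.174) = 0.9148 lbf/ft^2

0.9148 lbf/ft^2


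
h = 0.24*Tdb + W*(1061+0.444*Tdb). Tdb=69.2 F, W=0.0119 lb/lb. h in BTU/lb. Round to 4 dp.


h = 0.24*69.2 + 0.0119*(1061+0.444*69.2) = 29.5995 BTU/lb

29.5995 BTU/lb


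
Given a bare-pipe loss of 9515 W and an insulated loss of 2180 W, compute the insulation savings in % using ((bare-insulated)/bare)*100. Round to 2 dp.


Savings = ((9515-2180)/9515)*100 = 77.09 %

77.09 %


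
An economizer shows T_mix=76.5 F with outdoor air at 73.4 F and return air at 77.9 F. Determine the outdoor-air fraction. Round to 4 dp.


frac = (76.5 - 77.9) / (73.4 - 77.9) = 0.3111

0.3111


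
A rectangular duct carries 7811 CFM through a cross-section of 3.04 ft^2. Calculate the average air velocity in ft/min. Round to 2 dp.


V = 7811 / 3.04 = 2569.41 ft/min

2569.41 ft/min


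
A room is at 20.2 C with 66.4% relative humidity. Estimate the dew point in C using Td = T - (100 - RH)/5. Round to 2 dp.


Td = 20.2 - (100-66.4)/5 = 13.48 C

13.48 C


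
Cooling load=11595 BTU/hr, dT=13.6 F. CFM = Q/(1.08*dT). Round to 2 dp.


CFM = 11595 / (1.08 * 13.6) = 789.42

789.42 CFM


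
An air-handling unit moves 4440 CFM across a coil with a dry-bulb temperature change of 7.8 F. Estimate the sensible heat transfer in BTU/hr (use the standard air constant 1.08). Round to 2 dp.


Q = 1.08 * 4440 * 7.8 = 37402.56 BTU/hr

37402.56 BTU/hr


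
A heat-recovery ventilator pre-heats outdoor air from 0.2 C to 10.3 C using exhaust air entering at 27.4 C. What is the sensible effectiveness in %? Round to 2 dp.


eff = (10.3-0.2)/(27.4-0.2)*100 = 37.13 %

37.13 %


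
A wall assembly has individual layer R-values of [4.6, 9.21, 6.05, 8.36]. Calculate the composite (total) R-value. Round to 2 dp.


R_total = 4.6 + 9.21 + 6.05 + 8.36 = 28.22

28.22


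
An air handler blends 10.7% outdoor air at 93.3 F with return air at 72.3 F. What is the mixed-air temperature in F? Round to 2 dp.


T_mix = 72.3 + (10.7/100)*(93.3-72.3) = 74.55 F

74.55 F


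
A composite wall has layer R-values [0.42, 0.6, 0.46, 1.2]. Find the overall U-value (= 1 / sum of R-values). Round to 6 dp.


R_total = 0.42 + 0.6 + 0.46 + 1.2 = 2.68
U = 1/2.68 = 0.373134

0.373134


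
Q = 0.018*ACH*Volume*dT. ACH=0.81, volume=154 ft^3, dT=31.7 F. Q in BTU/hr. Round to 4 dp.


Q = 0.018 * 0.81 * 154 * 31.7 = 71.1766 BTU/hr

71.1766 BTU/hr


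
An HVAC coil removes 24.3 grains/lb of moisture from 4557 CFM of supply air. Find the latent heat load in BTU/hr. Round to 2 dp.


Q = 0.68 * 4557 * 24.3 = 75299.87 BTU/hr

75299.87 BTU/hr


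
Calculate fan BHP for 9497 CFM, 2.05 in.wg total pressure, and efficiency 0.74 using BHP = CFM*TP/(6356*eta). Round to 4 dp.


BHP = 9497 * 2.05 / (6356 * 0.74) = 4.1393 hp

4.1393 hp


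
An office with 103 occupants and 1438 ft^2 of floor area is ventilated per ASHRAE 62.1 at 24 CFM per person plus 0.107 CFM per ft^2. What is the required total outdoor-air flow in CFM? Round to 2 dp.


Total = 103*24 + 1438*0.107 = 2625.87 CFM

2625.87 CFM


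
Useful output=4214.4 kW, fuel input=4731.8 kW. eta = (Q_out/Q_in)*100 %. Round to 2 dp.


eta = (4214.4/4731.8)*100 = 89.07 %

89.07 %


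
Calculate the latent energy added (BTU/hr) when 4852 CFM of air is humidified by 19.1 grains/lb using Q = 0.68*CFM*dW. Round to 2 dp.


Q = 0.68 * 4852 * 19.1 = 63017.78 BTU/hr

63017.78 BTU/hr


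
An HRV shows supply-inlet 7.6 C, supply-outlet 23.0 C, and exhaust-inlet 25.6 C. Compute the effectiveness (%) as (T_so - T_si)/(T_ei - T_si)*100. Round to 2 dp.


eff = (23.0-7.6)/(25.6-7.6)*100 = 85.56 %

85.56 %


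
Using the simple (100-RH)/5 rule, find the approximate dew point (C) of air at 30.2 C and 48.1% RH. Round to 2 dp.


Td = 30.2 - (100-48.1)/5 = 19.82 C

19.82 C


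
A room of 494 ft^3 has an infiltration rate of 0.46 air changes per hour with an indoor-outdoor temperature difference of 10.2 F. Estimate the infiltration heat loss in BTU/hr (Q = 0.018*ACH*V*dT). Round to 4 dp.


Q = 0.018 * 0.46 * 494 * 10.2 = 41.7213 BTU/hr

41.7213 BTU/hr


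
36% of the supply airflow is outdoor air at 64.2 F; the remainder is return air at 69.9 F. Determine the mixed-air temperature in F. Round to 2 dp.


T_mix = 0.36*64.2 + 0.64*69.9 = 67.85 F

67.85 F


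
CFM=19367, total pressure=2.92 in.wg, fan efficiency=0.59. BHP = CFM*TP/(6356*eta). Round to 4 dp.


BHP = 19367 * 2.92 / (6356 * 0.59) = 15.0803 hp

15.0803 hp


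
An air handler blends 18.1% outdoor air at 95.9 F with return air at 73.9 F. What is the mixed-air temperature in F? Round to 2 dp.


T_mix = 73.9 + (18.1/100)*(95.9-73.9) = 77.88 F

77.88 F


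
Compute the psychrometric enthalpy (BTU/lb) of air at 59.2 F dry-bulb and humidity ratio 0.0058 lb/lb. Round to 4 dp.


h = 0.24*59.2 + 0.0058*(1061+0.444*59.2) = 20.5143 BTU/lb

20.5143 BTU/lb


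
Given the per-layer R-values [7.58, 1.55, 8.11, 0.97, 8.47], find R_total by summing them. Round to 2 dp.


R_total = 7.58 + 1.55 + 8.11 + 0.97 + 8.47 = 26.68

26.68


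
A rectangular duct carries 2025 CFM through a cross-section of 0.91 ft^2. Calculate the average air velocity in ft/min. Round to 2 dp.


V = 2025 / 0.91 = 2225.27 ft/min

2225.27 ft/min


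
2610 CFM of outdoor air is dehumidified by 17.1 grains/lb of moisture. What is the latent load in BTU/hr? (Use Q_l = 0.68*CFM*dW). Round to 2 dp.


Q = 0.68 * 2610 * 17.1 = 30349.08 BTU/hr

30349.08 BTU/hr


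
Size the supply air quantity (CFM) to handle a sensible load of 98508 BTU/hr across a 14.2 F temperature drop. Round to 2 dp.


CFM = 98508 / (1.08 * 14.2) = 6423.32

6423.32 CFM


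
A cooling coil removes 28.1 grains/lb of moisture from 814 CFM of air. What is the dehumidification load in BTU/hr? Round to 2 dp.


Q = 0.68 * 814 * 28.1 = 15553.91 BTU/hr

15553.91 BTU/hr


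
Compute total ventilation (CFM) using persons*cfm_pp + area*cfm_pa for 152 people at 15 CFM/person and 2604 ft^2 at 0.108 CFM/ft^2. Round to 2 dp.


Total = 152*15 + 2604*0.108 = 2561.23 CFM

2561.23 CFM


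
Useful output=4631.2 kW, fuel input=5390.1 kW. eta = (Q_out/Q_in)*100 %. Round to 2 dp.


eta = (4631.2/5390.1)*100 = 85.92 %

85.92 %


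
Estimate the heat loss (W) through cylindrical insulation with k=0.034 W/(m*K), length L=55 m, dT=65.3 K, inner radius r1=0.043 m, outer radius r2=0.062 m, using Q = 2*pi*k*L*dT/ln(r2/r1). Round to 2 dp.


Q = 2*pi*0.034*55*65.3/ln(0.062/0.043) = 2096.68 W

2096.68 W


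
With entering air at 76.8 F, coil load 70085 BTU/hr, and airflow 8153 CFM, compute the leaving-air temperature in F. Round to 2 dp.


dT = 70085/(1.08*8153) = 7.9595
T_leave = 76.8 - 7.9595 = 68.84 F

68.84 F


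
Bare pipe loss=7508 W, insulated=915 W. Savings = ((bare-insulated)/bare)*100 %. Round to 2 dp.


Savings = ((7508-915)/7508)*100 = 87.81 %

87.81 %


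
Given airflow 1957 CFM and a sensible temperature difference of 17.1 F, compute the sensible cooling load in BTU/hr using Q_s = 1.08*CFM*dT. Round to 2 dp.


Q = 1.08 * 1957 * 17.1 = 36141.88 BTU/hr

36141.88 BTU/hr


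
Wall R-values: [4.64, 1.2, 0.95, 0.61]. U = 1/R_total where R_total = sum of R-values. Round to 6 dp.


R_total = 4.64 + 1.2 + 0.95 + 0.61 = 7.40
U = 1/7.40 = 0.135135

0.135135


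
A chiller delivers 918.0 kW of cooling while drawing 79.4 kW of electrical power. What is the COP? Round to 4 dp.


COP = 918.0 / 79.4 = 11.5617

11.5617


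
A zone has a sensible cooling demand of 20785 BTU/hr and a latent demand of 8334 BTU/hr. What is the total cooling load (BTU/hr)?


Qt = 20785 + 8334 = 29119 BTU/hr

29119 BTU/hr


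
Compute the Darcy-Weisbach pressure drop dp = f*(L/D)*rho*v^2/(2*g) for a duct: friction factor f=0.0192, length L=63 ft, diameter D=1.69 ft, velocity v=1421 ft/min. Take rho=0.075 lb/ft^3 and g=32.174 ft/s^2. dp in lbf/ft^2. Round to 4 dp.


v_fps = 1421/60 = 23.6833 ft/s
dp = 0.0192*(63/1.69)*0.075*23.6833^2/(2*32.174) = 0.4679 lbf/ft^2

0.4679 lbf/ft^2


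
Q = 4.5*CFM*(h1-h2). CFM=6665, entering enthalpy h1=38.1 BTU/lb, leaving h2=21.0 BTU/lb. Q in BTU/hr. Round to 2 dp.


Q = 4.5 * 6665 * (38.1 - 21.0) = 512871.75 BTU/hr

512871.75 BTU/hr


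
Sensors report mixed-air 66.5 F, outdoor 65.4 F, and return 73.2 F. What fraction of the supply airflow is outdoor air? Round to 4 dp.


frac = (66.5 - 73.2) / (65.4 - 73.2) = 0.8590

0.8590


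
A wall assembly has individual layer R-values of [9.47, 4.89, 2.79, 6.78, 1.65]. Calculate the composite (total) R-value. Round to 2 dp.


R_total = 9.47 + 4.89 + 2.79 + 6.78 + 1.65 = 25.58

25.58


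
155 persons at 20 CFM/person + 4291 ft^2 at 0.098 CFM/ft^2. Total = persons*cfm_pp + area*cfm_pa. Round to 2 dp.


Total = 155*20 + 4291*0.098 = 3520.52 CFM

3520.52 CFM


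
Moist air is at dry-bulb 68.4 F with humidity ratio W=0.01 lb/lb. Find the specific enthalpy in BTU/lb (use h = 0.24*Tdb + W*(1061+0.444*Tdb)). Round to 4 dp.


h = 0.24*68.4 + 0.01*(1061+0.444*68.4) = 27.3297 BTU/lb

27.3297 BTU/lb


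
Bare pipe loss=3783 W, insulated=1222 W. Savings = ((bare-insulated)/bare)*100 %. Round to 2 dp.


Savings = ((3783-1222)/3783)*100 = 67.70 %

67.70 %


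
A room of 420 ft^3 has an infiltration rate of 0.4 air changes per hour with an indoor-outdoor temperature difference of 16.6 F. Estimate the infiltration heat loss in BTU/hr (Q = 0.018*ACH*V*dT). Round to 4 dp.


Q = 0.018 * 0.4 * 420 * 16.6 = 50.1984 BTU/hr

50.1984 BTU/hr


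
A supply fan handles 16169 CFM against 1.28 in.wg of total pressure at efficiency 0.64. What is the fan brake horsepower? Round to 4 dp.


BHP = 16169 * 1.28 / (6356 * 0.64) = 5.0878 hp

5.0878 hp


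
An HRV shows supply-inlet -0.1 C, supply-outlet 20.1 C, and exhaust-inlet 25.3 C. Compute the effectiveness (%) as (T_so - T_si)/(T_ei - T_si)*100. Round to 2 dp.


eff = (20.1-(-0.1))/(25.3-(-0.1))*100 = 79.53 %

79.53 %


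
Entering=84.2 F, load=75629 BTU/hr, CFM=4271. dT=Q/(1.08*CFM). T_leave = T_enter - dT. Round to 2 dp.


dT = 75629/(1.08*4271) = 16.3959
T_leave = 84.2 - 16.3959 = 67.80 F

67.80 F


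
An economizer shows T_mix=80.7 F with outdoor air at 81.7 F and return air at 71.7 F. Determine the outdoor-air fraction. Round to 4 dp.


frac = (80.7 - 71.7) / (81.7 - 71.7) = 0.9000

0.9000


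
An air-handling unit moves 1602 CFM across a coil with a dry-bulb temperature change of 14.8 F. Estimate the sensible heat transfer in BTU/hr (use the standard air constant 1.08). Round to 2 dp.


Q = 1.08 * 1602 * 14.8 = 25606.37 BTU/hr

25606.37 BTU/hr


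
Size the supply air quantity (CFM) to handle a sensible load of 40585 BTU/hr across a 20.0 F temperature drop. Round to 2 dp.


CFM = 40585 / (1.08 * 20.0) = 1878.94

1878.94 CFM


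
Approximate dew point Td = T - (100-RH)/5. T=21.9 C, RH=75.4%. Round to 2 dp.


Td = 21.9 - (100-75.4)/5 = 16.98 C

16.98 C


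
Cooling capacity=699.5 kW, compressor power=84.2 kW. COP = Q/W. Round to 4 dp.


COP = 699.5 / 84.2 = 8.3076

8.3076


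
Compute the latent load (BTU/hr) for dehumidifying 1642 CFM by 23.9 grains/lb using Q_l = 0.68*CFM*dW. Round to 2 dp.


Q = 0.68 * 1642 * 23.9 = 26685.78 BTU/hr

26685.78 BTU/hr


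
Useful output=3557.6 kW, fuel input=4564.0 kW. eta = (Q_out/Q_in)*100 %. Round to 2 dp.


eta = (3557.6/4564.0)*100 = 77.95 %

77.95 %


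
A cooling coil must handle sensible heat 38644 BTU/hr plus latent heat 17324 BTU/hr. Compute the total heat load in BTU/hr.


Qt = 38644 + 17324 = 55968 BTU/hr

55968 BTU/hr


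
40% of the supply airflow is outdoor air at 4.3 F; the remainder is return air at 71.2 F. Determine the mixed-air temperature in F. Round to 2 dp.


T_mix = 0.4*4.3 + 0.6*71.2 = 44.44 F

44.44 F


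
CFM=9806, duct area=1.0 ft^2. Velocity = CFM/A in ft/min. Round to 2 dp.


V = 9806 / 1.0 = 9806.00 ft/min

9806.00 ft/min
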